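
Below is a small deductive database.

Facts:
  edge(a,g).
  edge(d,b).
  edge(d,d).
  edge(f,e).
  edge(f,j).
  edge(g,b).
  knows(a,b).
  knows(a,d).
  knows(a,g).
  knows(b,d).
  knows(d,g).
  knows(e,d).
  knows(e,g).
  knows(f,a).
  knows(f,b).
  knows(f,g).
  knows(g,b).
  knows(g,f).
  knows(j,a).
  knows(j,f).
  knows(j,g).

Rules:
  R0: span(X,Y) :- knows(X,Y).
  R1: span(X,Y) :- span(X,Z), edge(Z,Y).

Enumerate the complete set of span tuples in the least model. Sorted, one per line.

round 1: derive span(a,b) via R0 from knows(a,b)
round 1: derive span(a,d) via R0 from knows(a,d)
round 1: derive span(a,g) via R0 from knows(a,g)
round 1: derive span(b,d) via R0 from knows(b,d)
round 1: derive span(d,g) via R0 from knows(d,g)
round 1: derive span(e,d) via R0 from knows(e,d)
round 1: derive span(e,g) via R0 from knows(e,g)
round 1: derive span(f,a) via R0 from knows(f,a)
round 1: derive span(f,b) via R0 from knows(f,b)
round 1: derive span(f,g) via R0 from knows(f,g)
round 1: derive span(g,b) via R0 from knows(g,b)
round 1: derive span(g,f) via R0 from knows(g,f)
round 1: derive span(j,a) via R0 from knows(j,a)
round 1: derive span(j,f) via R0 from knows(j,f)
round 1: derive span(j,g) via R0 from knows(j,g)
round 2: derive span(b,b) via R1 from span(b,d), edge(d,b)
round 2: derive span(d,b) via R1 from span(d,g), edge(g,b)
round 2: derive span(e,b) via R1 from span(e,d), edge(d,b)
round 2: derive span(g,e) via R1 from span(g,f), edge(f,e)
round 2: derive span(g,j) via R1 from span(g,f), edge(f,j)
round 2: derive span(j,b) via R1 from span(j,g), edge(g,b)
round 2: derive span(j,e) via R1 from span(j,f), edge(f,e)
round 2: derive span(j,j) via R1 from span(j,f), edge(f,j)

span(a,b)
span(a,d)
span(a,g)
span(b,b)
span(b,d)
span(d,b)
span(d,g)
span(e,b)
span(e,d)
span(e,g)
span(f,a)
span(f,b)
span(f,g)
span(g,b)
span(g,e)
span(g,f)
span(g,j)
span(j,a)
span(j,b)
span(j,e)
span(j,f)
span(j,g)
span(j,j)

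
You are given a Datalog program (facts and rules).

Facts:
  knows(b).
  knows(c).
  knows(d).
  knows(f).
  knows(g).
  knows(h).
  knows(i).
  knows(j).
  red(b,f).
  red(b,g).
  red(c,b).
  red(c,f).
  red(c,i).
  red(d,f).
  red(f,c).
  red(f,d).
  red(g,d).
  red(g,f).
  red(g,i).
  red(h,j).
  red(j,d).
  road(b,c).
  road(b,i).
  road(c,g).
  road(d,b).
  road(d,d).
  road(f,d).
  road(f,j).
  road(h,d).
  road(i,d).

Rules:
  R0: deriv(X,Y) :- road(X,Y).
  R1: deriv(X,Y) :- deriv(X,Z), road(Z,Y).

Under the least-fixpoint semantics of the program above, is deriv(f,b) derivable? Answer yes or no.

round 1: derive deriv(b,c) via R0 from road(b,c)
round 1: derive deriv(b,i) via R0 from road(b,i)
round 1: derive deriv(c,g) via R0 from road(c,g)
round 1: derive deriv(d,b) via R0 from road(d,b)
round 1: derive deriv(d,d) via R0 from road(d,d)
round 1: derive deriv(f,d) via R0 from road(f,d)
round 1: derive deriv(f,j) via R0 from road(f,j)
round 1: derive deriv(h,d) via R0 from road(h,d)
round 1: derive deriv(i,d) via R0 from road(i,d)
round 2: derive deriv(b,d) via R1 from deriv(b,i), road(i,d)
round 2: derive deriv(b,g) via R1 from deriv(b,c), road(c,g)
round 2: derive deriv(d,c) via R1 from deriv(d,b), road(b,c)
round 2: derive deriv(d,i) via R1 from deriv(d,b), road(b,i)
round 2: derive deriv(f,b) via R1 from deriv(f,d), road(d,b)
round 2: derive deriv(h,b) via R1 from deriv(h,d), road(d,b)
round 2: derive deriv(i,b) via R1 from deriv(i,d), road(d,b)
round 3: derive deriv(b,b) via R1 from deriv(b,d), road(d,b)
round 3: derive deriv(d,g) via R1 from deriv(d,c), road(c,g)
round 3: derive deriv(f,c) via R1 from deriv(f,b), road(b,c)
round 3: derive deriv(f,i) via R1 from deriv(f,b), road(b,i)
round 3: derive deriv(h,c) via R1 from deriv(h,b), road(b,c)
round 3: derive deriv(h,i) via R1 from deriv(h,b), road(b,i)
round 3: derive deriv(i,c) via R1 from deriv(i,b), road(b,c)
round 3: derive deriv(i,i) via R1 from deriv(i,b), road(b,i)
round 4: derive deriv(f,g) via R1 from deriv(f,c), road(c,g)
round 4: derive deriv(h,g) via R1 from deriv(h,c), road(c,g)
round 4: derive deriv(i,g) via R1 from deriv(i,c), road(c,g)

yes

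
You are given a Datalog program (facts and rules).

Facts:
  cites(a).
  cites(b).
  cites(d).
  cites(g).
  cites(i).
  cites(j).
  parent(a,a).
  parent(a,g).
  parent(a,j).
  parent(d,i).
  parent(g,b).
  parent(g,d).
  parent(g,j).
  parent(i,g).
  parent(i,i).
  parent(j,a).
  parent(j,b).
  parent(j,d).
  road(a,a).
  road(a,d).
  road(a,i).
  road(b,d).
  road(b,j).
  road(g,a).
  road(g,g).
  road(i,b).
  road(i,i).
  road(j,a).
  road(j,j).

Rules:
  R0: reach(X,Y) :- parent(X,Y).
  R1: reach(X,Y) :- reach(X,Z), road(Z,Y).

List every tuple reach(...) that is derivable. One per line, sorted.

reach(a,a)
reach(a,b)
reach(a,d)
reach(a,g)
reach(a,i)
reach(a,j)
reach(d,a)
reach(d,b)
reach(d,d)
reach(d,i)
reach(d,j)
reach(g,a)
reach(g,b)
reach(g,d)
reach(g,i)
reach(g,j)
reach(i,a)
reach(i,b)
reach(i,d)
reach(i,g)
reach(i,i)
reach(i,j)
reach(j,a)
reach(j,b)
reach(j,d)
reach(j,i)
reach(j,j)

round 1: derive reach(a,a) via R0 from parent(a,a)
round 1: derive reach(a,g) via R0 from parent(a,g)
round 1: derive reach(a,j) via R0 from parent(a,j)
round 1: derive reach(d,i) via R0 from parent(d,i)
round 1: derive reach(g,b) via R0 from parent(g,b)
round 1: derive reach(g,d) via R0 from parent(g,d)
round 1: derive reach(g,j) via R0 from parent(g,j)
round 1: derive reach(i,g) via R0 from parent(i,g)
round 1: derive reach(i,i) via R0 from parent(i,i)
round 1: derive reach(j,a) via R0 from parent(j,a)
round 1: derive reach(j,b) via R0 from parent(j,b)
round 1: derive reach(j,d) via R0 from parent(j,d)
round 2: derive reach(a,d) via R1 from reach(a,a), road(a,d)
round 2: derive reach(a,i) via R1 from reach(a,a), road(a,i)
round 2: derive reach(d,b) via R1 from reach(d,i), road(i,b)
round 2: derive reach(g,a) via R1 from reach(g,j), road(j,a)
round 2: derive reach(i,a) via R1 from reach(i,g), road(g,a)
round 2: derive reach(i,b) via R1 from reach(i,i), road(i,b)
round 2: derive reach(j,i) via R1 from reach(j,a), road(a,i)
round 2: derive reach(j,j) via R1 from reach(j,b), road(b,j)
round 3: derive reach(a,b) via R1 from reach(a,i), road(i,b)
round 3: derive reach(d,d) via R1 from reach(d,b), road(b,d)
round 3: derive reach(d,j) via R1 from reach(d,b), road(b,j)
round 3: derive reach(g,i) via R1 from reach(g,a), road(a,i)
round 3: derive reach(i,d) via R1 from reach(i,a), road(a,d)
round 3: derive reach(i,j) via R1 from reach(i,b), road(b,j)
round 4: derive reach(d,a) via R1 from reach(d,j), road(j,a)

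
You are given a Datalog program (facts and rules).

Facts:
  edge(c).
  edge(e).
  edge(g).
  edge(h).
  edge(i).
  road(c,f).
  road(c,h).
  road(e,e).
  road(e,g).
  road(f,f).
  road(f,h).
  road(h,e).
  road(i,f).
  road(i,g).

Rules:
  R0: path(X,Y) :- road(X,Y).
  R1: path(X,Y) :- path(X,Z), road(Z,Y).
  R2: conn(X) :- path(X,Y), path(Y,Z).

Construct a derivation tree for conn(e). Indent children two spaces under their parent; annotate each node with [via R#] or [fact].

conn(e)  [via R2]
  path(e,e)  [via R0]
    road(e,e)  [fact]
  path(e,e)  [via R0]
    road(e,e)  [fact]

round 1: derive path(c,f) via R0 from road(c,f)
round 1: derive path(c,h) via R0 from road(c,h)
round 1: derive path(e,e) via R0 from road(e,e)
round 1: derive path(e,g) via R0 from road(e,g)
round 1: derive path(f,f) via R0 from road(f,f)
round 1: derive path(f,h) via R0 from road(f,h)
round 1: derive path(h,e) via R0 from road(h,e)
round 1: derive path(i,f) via R0 from road(i,f)
round 1: derive path(i,g) via R0 from road(i,g)
round 2: derive path(c,e) via R1 from path(c,h), road(h,e)
round 2: derive path(f,e) via R1 from path(f,h), road(h,e)
round 2: derive path(h,g) via R1 from path(h,e), road(e,g)
round 2: derive path(i,h) via R1 from path(i,f), road(f,h)
round 2: derive conn(c) via R2 from path(c,f), path(f,f)
round 2: derive conn(e) via R2 from path(e,e), path(e,e)
round 2: derive conn(f) via R2 from path(f,f), path(f,f)
round 2: derive conn(h) via R2 from path(h,e), path(e,e)
round 2: derive conn(i) via R2 from path(i,f), path(f,f)
round 3: derive path(c,g) via R1 from path(c,e), road(e,g)
round 3: derive path(f,g) via R1 from path(f,e), road(e,g)
round 3: derive path(i,e) via R1 from path(i,h), road(h,e)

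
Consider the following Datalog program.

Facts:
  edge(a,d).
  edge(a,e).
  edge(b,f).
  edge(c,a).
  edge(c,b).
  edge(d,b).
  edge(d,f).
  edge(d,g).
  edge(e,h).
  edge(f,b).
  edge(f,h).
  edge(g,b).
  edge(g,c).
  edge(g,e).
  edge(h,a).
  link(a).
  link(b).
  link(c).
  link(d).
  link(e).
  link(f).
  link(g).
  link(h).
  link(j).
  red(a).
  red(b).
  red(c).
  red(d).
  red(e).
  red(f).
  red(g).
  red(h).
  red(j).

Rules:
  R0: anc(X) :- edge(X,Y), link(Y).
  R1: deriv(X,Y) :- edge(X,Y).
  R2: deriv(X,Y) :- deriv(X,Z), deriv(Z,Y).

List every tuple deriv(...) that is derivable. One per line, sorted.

deriv(a,a)
deriv(a,b)
deriv(a,c)
deriv(a,d)
deriv(a,e)
deriv(a,f)
deriv(a,g)
deriv(a,h)
deriv(b,a)
deriv(b,b)
deriv(b,c)
deriv(b,d)
deriv(b,e)
deriv(b,f)
deriv(b,g)
deriv(b,h)
deriv(c,a)
deriv(c,b)
deriv(c,c)
deriv(c,d)
deriv(c,e)
deriv(c,f)
deriv(c,g)
deriv(c,h)
deriv(d,a)
deriv(d,b)
deriv(d,c)
deriv(d,d)
deriv(d,e)
deriv(d,f)
deriv(d,g)
deriv(d,h)
deriv(e,a)
deriv(e,b)
deriv(e,c)
deriv(e,d)
deriv(e,e)
deriv(e,f)
deriv(e,g)
deriv(e,h)
deriv(f,a)
deriv(f,b)
deriv(f,c)
deriv(f,d)
deriv(f,e)
deriv(f,f)
deriv(f,g)
deriv(f,h)
deriv(g,a)
deriv(g,b)
deriv(g,c)
deriv(g,d)
deriv(g,e)
deriv(g,f)
deriv(g,g)
deriv(g,h)
deriv(h,a)
deriv(h,b)
deriv(h,c)
deriv(h,d)
deriv(h,e)
deriv(h,f)
deriv(h,g)
deriv(h,h)

round 1: derive deriv(a,d) via R1 from edge(a,d)
round 1: derive deriv(a,e) via R1 from edge(a,e)
round 1: derive deriv(b,f) via R1 from edge(b,f)
round 1: derive deriv(c,a) via R1 from edge(c,a)
round 1: derive deriv(c,b) via R1 from edge(c,b)
round 1: derive deriv(d,b) via R1 from edge(d,b)
round 1: derive deriv(d,f) via R1 from edge(d,f)
round 1: derive deriv(d,g) via R1 from edge(d,g)
round 1: derive deriv(e,h) via R1 from edge(e,h)
round 1: derive deriv(f,b) via R1 from edge(f,b)
round 1: derive deriv(f,h) via R1 from edge(f,h)
round 1: derive deriv(g,b) via R1 from edge(g,b)
round 1: derive deriv(g,c) via R1 from edge(g,c)
round 1: derive deriv(g,e) via R1 from edge(g,e)
round 1: derive deriv(h,a) via R1 from edge(h,a)
round 2: derive deriv(a,b) via R2 from deriv(a,d), deriv(d,b)
round 2: derive deriv(a,f) via R2 from deriv(a,d), deriv(d,f)
round 2: derive deriv(a,g) via R2 from deriv(a,d), deriv(d,g)
round 2: derive deriv(a,h) via R2 from deriv(a,e), deriv(e,h)
round 2: derive deriv(b,b) via R2 from deriv(b,f), deriv(f,b)
round 2: derive deriv(b,h) via R2 from deriv(b,f), deriv(f,h)
round 2: derive deriv(c,d) via R2 from deriv(c,a), deriv(a,d)
round 2: derive deriv(c,e) via R2 from deriv(c,a), deriv(a,e)
round 2: derive deriv(c,f) via R2 from deriv(c,b), deriv(b,f)
round 2: derive deriv(d,c) via R2 from deriv(d,g), deriv(g,c)
round 2: derive deriv(d,e) via R2 from deriv(d,g), deriv(g,e)
round 2: derive deriv(d,h) via R2 from deriv(d,f), deriv(f,h)
round 2: derive deriv(e,a) via R2 from deriv(e,h), deriv(h,a)
round 2: derive deriv(f,a) via R2 from deriv(f,h), deriv(h,a)
round 2: derive deriv(f,f) via R2 from deriv(f,b), deriv(b,f)
round 2: derive deriv(g,a) via R2 from deriv(g,c), deriv(c,a)
round 2: derive deriv(g,f) via R2 from deriv(g,b), deriv(b,f)
round 2: derive deriv(g,h) via R2 from deriv(g,e), deriv(e,h)
round 2: derive deriv(h,d) via R2 from deriv(h,a), deriv(a,d)
round 2: derive deriv(h,e) via R2 from deriv(h,a), deriv(a,e)
round 3: derive deriv(a,a) via R2 from deriv(a,e), deriv(e,a)
round 3: derive deriv(a,c) via R2 from deriv(a,d), deriv(d,c)
round 3: derive deriv(b,a) via R2 from deriv(b,f), deriv(f,a)
round 3: derive deriv(b,d) via R2 from deriv(b,h), deriv(h,d)
round 3: derive deriv(b,e) via R2 from deriv(b,h), deriv(h,e)
round 3: derive deriv(c,c) via R2 from deriv(c,d), deriv(d,c)
round 3: derive deriv(c,g) via R2 from deriv(c,a), deriv(a,g)
round 3: derive deriv(c,h) via R2 from deriv(c,a), deriv(a,h)
round 3: derive deriv(d,a) via R2 from deriv(d,c), deriv(c,a)
round 3: derive deriv(d,d) via R2 from deriv(d,c), deriv(c,d)
round 3: derive deriv(e,b) via R2 from deriv(e,a), deriv(a,b)
round 3: derive deriv(e,d) via R2 from deriv(e,a), deriv(a,d)
round 3: derive deriv(e,e) via R2 from deriv(e,a), deriv(a,e)
round 3: derive deriv(e,f) via R2 from deriv(e,a), deriv(a,f)
round 3: derive deriv(e,g) via R2 from deriv(e,a), deriv(a,g)
round 3: derive deriv(f,d) via R2 from deriv(f,a), deriv(a,d)
round 3: derive deriv(f,e) via R2 from deriv(f,a), deriv(a,e)
round 3: derive deriv(f,g) via R2 from deriv(f,a), deriv(a,g)
round 3: derive deriv(g,d) via R2 from deriv(g,a), deriv(a,d)
round 3: derive deriv(g,g) via R2 from deriv(g,a), deriv(a,g)
round 3: derive deriv(h,b) via R2 from deriv(h,a), deriv(a,b)
round 3: derive deriv(h,c) via R2 from deriv(h,d), deriv(d,c)
round 3: derive deriv(h,f) via R2 from deriv(h,a), deriv(a,f)
round 3: derive deriv(h,g) via R2 from deriv(h,a), deriv(a,g)
round 3: derive deriv(h,h) via R2 from deriv(h,a), deriv(a,h)
round 4: derive deriv(b,c) via R2 from deriv(b,a), deriv(a,c)
round 4: derive deriv(b,g) via R2 from deriv(b,a), deriv(a,g)
round 4: derive deriv(e,c) via R2 from deriv(e,a), deriv(a,c)
round 4: derive deriv(f,c) via R2 from deriv(f,a), deriv(a,c)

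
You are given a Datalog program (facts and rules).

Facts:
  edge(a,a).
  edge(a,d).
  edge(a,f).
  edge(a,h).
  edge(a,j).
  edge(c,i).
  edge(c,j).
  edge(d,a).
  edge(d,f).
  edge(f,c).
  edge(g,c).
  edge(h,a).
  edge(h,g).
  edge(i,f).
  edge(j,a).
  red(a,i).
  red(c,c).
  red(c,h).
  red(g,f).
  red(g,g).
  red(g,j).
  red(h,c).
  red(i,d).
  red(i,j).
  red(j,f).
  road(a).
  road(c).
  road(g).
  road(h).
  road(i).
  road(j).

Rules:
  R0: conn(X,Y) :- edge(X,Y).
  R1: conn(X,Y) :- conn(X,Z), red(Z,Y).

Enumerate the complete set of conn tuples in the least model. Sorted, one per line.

conn(a,a)
conn(a,c)
conn(a,d)
conn(a,f)
conn(a,h)
conn(a,i)
conn(a,j)
conn(c,d)
conn(c,f)
conn(c,i)
conn(c,j)
conn(d,a)
conn(d,d)
conn(d,f)
conn(d,i)
conn(d,j)
conn(f,c)
conn(f,h)
conn(g,c)
conn(g,h)
conn(h,a)
conn(h,d)
conn(h,f)
conn(h,g)
conn(h,i)
conn(h,j)
conn(i,f)
conn(j,a)
conn(j,d)
conn(j,f)
conn(j,i)
conn(j,j)

round 1: derive conn(a,a) via R0 from edge(a,a)
round 1: derive conn(a,d) via R0 from edge(a,d)
round 1: derive conn(a,f) via R0 from edge(a,f)
round 1: derive conn(a,h) via R0 from edge(a,h)
round 1: derive conn(a,j) via R0 from edge(a,j)
round 1: derive conn(c,i) via R0 from edge(c,i)
round 1: derive conn(c,j) via R0 from edge(c,j)
round 1: derive conn(d,a) via R0 from edge(d,a)
round 1: derive conn(d,f) via R0 from edge(d,f)
round 1: derive conn(f,c) via R0 from edge(f,c)
round 1: derive conn(g,c) via R0 from edge(g,c)
round 1: derive conn(h,a) via R0 from edge(h,a)
round 1: derive conn(h,g) via R0 from edge(h,g)
round 1: derive conn(i,f) via R0 from edge(i,f)
round 1: derive conn(j,a) via R0 from edge(j,a)
round 2: derive conn(a,c) via R1 from conn(a,h), red(h,c)
round 2: derive conn(a,i) via R1 from conn(a,a), red(a,i)
round 2: derive conn(c,d) via R1 from conn(c,i), red(i,d)
round 2: derive conn(c,f) via R1 from conn(c,j), red(j,f)
round 2: derive conn(d,i) via R1 from conn(d,a), red(a,i)
round 2: derive conn(f,h) via R1 from conn(f,c), red(c,h)
round 2: derive conn(g,h) via R1 from conn(g,c), red(c,h)
round 2: derive conn(h,f) via R1 from conn(h,g), red(g,f)
round 2: derive conn(h,i) via R1 from conn(h,a), red(a,i)
round 2: derive conn(h,j) via R1 from conn(h,g), red(g,j)
round 2: derive conn(j,i) via R1 from conn(j,a), red(a,i)
round 3: derive conn(d,d) via R1 from conn(d,i), red(i,d)
round 3: derive conn(d,j) via R1 from conn(d,i), red(i,j)
round 3: derive conn(h,d) via R1 from conn(h,i), red(i,d)
round 3: derive conn(j,d) via R1 from conn(j,i), red(i,d)
round 3: derive conn(j,j) via R1 from conn(j,i), red(i,j)
round 4: derive conn(j,f) via R1 from conn(j,j), red(j,f)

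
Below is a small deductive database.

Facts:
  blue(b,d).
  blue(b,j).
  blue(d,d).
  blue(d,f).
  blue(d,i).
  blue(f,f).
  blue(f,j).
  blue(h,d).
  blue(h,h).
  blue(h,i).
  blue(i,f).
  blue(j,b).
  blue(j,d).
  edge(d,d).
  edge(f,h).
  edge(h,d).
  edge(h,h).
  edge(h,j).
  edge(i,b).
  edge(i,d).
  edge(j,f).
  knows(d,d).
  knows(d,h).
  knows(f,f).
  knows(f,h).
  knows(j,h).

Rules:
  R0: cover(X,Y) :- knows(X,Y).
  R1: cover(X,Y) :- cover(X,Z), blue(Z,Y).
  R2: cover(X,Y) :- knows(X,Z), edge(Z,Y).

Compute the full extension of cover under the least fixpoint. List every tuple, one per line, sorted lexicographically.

cover(d,b)
cover(d,d)
cover(d,f)
cover(d,h)
cover(d,i)
cover(d,j)
cover(f,b)
cover(f,d)
cover(f,f)
cover(f,h)
cover(f,i)
cover(f,j)
cover(j,b)
cover(j,d)
cover(j,f)
cover(j,h)
cover(j,i)
cover(j,j)

round 1: derive cover(d,d) via R0 from knows(d,d)
round 1: derive cover(d,h) via R0 from knows(d,h)
round 1: derive cover(f,f) via R0 from knows(f,f)
round 1: derive cover(f,h) via R0 from knows(f,h)
round 1: derive cover(j,h) via R0 from knows(j,h)
round 1: derive cover(d,j) via R2 from knows(d,h), edge(h,j)
round 1: derive cover(f,d) via R2 from knows(f,h), edge(h,d)
round 1: derive cover(f,j) via R2 from knows(f,h), edge(h,j)
round 1: derive cover(j,d) via R2 from knows(j,h), edge(h,d)
round 1: derive cover(j,j) via R2 from knows(j,h), edge(h,j)
round 2: derive cover(d,b) via R1 from cover(d,j), blue(j,b)
round 2: derive cover(d,f) via R1 from cover(d,d), blue(d,f)
round 2: derive cover(d,i) via R1 from cover(d,d), blue(d,i)
round 2: derive cover(f,b) via R1 from cover(f,j), blue(j,b)
round 2: derive cover(f,i) via R1 from cover(f,d), blue(d,i)
round 2: derive cover(j,b) via R1 from cover(j,j), blue(j,b)
round 2: derive cover(j,f) via R1 from cover(j,d), blue(d,f)
round 2: derive cover(j,i) via R1 from cover(j,d), blue(d,i)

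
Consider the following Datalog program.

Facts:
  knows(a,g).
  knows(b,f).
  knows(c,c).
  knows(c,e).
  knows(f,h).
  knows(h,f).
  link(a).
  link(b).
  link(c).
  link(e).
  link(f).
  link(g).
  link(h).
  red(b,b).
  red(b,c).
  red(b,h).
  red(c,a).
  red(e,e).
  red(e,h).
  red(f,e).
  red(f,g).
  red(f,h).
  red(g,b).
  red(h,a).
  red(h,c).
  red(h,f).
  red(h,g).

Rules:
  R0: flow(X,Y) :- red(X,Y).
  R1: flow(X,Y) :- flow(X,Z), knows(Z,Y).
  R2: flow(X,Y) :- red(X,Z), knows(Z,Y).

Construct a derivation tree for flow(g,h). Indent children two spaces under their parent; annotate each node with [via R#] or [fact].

flow(g,h)  [via R1]
  flow(g,f)  [via R2]
    red(g,b)  [fact]
    knows(b,f)  [fact]
  knows(f,h)  [fact]

round 1: derive flow(b,b) via R0 from red(b,b)
round 1: derive flow(b,c) via R0 from red(b,c)
round 1: derive flow(b,h) via R0 from red(b,h)
round 1: derive flow(c,a) via R0 from red(c,a)
round 1: derive flow(e,e) via R0 from red(e,e)
round 1: derive flow(e,h) via R0 from red(e,h)
round 1: derive flow(f,e) via R0 from red(f,e)
round 1: derive flow(f,g) via R0 from red(f,g)
round 1: derive flow(f,h) via R0 from red(f,h)
round 1: derive flow(g,b) via R0 from red(g,b)
round 1: derive flow(h,a) via R0 from red(h,a)
round 1: derive flow(h,c) via R0 from red(h,c)
round 1: derive flow(h,f) via R0 from red(h,f)
round 1: derive flow(h,g) via R0 from red(h,g)
round 1: derive flow(b,e) via R2 from red(b,c), knows(c,e)
round 1: derive flow(b,f) via R2 from red(b,b), knows(b,f)
round 1: derive flow(c,g) via R2 from red(c,a), knows(a,g)
round 1: derive flow(e,f) via R2 from red(e,h), knows(h,f)
round 1: derive flow(f,f) via R2 from red(f,h), knows(h,f)
round 1: derive flow(g,f) via R2 from red(g,b), knows(b,f)
round 1: derive flow(h,e) via R2 from red(h,c), knows(c,e)
round 1: derive flow(h,h) via R2 from red(h,f), knows(f,h)
round 2: derive flow(g,h) via R1 from flow(g,f), knows(f,h)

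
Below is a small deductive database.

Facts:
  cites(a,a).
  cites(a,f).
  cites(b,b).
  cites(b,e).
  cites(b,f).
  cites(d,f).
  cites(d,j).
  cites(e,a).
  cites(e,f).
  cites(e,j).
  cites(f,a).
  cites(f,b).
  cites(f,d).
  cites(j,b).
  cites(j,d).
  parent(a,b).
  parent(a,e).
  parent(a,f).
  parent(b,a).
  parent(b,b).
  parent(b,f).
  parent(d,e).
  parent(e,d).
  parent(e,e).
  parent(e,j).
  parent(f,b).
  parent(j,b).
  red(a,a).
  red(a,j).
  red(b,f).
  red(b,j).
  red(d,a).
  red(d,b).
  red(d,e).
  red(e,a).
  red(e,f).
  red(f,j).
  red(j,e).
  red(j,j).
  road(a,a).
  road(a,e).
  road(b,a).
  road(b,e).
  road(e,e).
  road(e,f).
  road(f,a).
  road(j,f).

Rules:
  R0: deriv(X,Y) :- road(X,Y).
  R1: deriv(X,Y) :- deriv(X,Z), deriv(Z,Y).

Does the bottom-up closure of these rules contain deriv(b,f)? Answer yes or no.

round 1: derive deriv(a,a) via R0 from road(a,a)
round 1: derive deriv(a,e) via R0 from road(a,e)
round 1: derive deriv(b,a) via R0 from road(b,a)
round 1: derive deriv(b,e) via R0 from road(b,e)
round 1: derive deriv(e,e) via R0 from road(e,e)
round 1: derive deriv(e,f) via R0 from road(e,f)
round 1: derive deriv(f,a) via R0 from road(f,a)
round 1: derive deriv(j,f) via R0 from road(j,f)
round 2: derive deriv(a,f) via R1 from deriv(a,e), deriv(e,f)
round 2: derive deriv(b,f) via R1 from deriv(b,e), deriv(e,f)
round 2: derive deriv(e,a) via R1 from deriv(e,f), deriv(f,a)
round 2: derive deriv(f,e) via R1 from deriv(f,a), deriv(a,e)
round 2: derive deriv(j,a) via R1 from deriv(j,f), deriv(f,a)
round 3: derive deriv(f,f) via R1 from deriv(f,a), deriv(a,f)
round 3: derive deriv(j,e) via R1 from deriv(j,a), deriv(a,e)

yes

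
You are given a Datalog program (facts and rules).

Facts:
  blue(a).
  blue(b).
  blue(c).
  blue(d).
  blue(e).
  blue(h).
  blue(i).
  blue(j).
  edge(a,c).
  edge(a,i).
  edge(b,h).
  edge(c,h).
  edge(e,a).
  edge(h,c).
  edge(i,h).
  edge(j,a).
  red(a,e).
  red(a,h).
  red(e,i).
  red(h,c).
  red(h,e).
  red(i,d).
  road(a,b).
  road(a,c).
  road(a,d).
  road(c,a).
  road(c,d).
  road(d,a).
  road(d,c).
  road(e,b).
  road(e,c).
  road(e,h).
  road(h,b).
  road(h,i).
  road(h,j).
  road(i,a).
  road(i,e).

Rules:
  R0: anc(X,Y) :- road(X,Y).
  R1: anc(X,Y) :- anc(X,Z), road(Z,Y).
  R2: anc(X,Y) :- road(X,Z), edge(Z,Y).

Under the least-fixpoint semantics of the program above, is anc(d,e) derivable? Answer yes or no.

round 1: derive anc(a,b) via R0 from road(a,b)
round 1: derive anc(a,c) via R0 from road(a,c)
round 1: derive anc(a,d) via R0 from road(a,d)
round 1: derive anc(c,a) via R0 from road(c,a)
round 1: derive anc(c,d) via R0 from road(c,d)
round 1: derive anc(d,a) via R0 from road(d,a)
round 1: derive anc(d,c) via R0 from road(d,c)
round 1: derive anc(e,b) via R0 from road(e,b)
round 1: derive anc(e,c) via R0 from road(e,c)
round 1: derive anc(e,h) via R0 from road(e,h)
round 1: derive anc(h,b) via R0 from road(h,b)
round 1: derive anc(h,i) via R0 from road(h,i)
round 1: derive anc(h,j) via R0 from road(h,j)
round 1: derive anc(i,a) via R0 from road(i,a)
round 1: derive anc(i,e) via R0 from road(i,e)
round 1: derive anc(a,h) via R2 from road(a,b), edge(b,h)
round 1: derive anc(c,c) via R2 from road(c,a), edge(a,c)
round 1: derive anc(c,i) via R2 from road(c,a), edge(a,i)
round 1: derive anc(d,h) via R2 from road(d,c), edge(c,h)
round 1: derive anc(d,i) via R2 from road(d,a), edge(a,i)
round 1: derive anc(h,a) via R2 from road(h,j), edge(j,a)
round 1: derive anc(h,h) via R2 from road(h,b), edge(b,h)
round 1: derive anc(i,c) via R2 from road(i,a), edge(a,c)
round 1: derive anc(i,i) via R2 from road(i,a), edge(a,i)
round 2: derive anc(a,a) via R1 from anc(a,c), road(c,a)
round 2: derive anc(a,i) via R1 from anc(a,h), road(h,i)
round 2: derive anc(a,j) via R1 from anc(a,h), road(h,j)
round 2: derive anc(c,b) via R1 from anc(c,a), road(a,b)
round 2: derive anc(c,e) via R1 from anc(c,i), road(i,e)
round 2: derive anc(d,b) via R1 from anc(d,a), road(a,b)
round 2: derive anc(d,d) via R1 from anc(d,a), road(a,d)
round 2: derive anc(d,e) via R1 from anc(d,i), road(i,e)
round 2: derive anc(d,j) via R1 from anc(d,h), road(h,j)
round 2: derive anc(e,a) via R1 from anc(e,c), road(c,a)
round 2: derive anc(e,d) via R1 from anc(e,c), road(c,d)
round 2: derive anc(e,i) via R1 from anc(e,h), road(h,i)
round 2: derive anc(e,j) via R1 from anc(e,h), road(h,j)
round 2: derive anc(h,c) via R1 from anc(h,a), road(a,c)
round 2: derive anc(h,d) via R1 from anc(h,a), road(a,d)
round 2: derive anc(h,e) via R1 from anc(h,i), road(i,e)
round 2: derive anc(i,b) via R1 from anc(i,a), road(a,b)
round 2: derive anc(i,d) via R1 from anc(i,a), road(a,d)
round 2: derive anc(i,h) via R1 from anc(i,e), road(e,h)
round 3: derive anc(a,e) via R1 from anc(a,i), road(i,e)
round 3: derive anc(c,h) via R1 from anc(c,e), road(e,h)
round 3: derive anc(e,e) via R1 from anc(e,i), road(i,e)
round 3: derive anc(i,j) via R1 from anc(i,h), road(h,j)
round 4: derive anc(c,j) via R1 from anc(c,h), road(h,j)

yes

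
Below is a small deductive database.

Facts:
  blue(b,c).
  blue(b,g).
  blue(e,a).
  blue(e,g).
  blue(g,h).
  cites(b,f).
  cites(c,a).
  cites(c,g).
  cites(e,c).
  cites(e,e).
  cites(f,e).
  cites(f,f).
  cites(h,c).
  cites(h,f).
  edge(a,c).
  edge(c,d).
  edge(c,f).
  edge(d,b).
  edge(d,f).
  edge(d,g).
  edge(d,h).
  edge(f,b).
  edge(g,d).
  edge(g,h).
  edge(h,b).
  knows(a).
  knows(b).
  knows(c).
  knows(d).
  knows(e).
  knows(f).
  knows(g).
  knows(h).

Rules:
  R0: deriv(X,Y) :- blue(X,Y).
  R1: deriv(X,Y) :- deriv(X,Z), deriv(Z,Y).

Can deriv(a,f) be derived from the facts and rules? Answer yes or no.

no

round 1: derive deriv(b,c) via R0 from blue(b,c)
round 1: derive deriv(b,g) via R0 from blue(b,g)
round 1: derive deriv(e,a) via R0 from blue(e,a)
round 1: derive deriv(e,g) via R0 from blue(e,g)
round 1: derive deriv(g,h) via R0 from blue(g,h)
round 2: derive deriv(b,h) via R1 from deriv(b,g), deriv(g,h)
round 2: derive deriv(e,h) via R1 from deriv(e,g), deriv(g,h)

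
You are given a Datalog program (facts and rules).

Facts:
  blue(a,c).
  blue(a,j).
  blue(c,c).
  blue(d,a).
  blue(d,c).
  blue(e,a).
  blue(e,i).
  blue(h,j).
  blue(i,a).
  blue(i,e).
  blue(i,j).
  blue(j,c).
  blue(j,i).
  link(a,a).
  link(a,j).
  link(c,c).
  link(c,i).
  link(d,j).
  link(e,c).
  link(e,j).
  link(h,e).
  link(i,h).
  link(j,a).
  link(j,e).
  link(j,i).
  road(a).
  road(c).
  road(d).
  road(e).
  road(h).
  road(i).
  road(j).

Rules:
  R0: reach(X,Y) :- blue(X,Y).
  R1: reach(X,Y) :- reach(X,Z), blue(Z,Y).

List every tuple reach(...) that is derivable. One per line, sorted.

reach(a,a)
reach(a,c)
reach(a,e)
reach(a,i)
reach(a,j)
reach(c,c)
reach(d,a)
reach(d,c)
reach(d,e)
reach(d,i)
reach(d,j)
reach(e,a)
reach(e,c)
reach(e,e)
reach(e,i)
reach(e,j)
reach(h,a)
reach(h,c)
reach(h,e)
reach(h,i)
reach(h,j)
reach(i,a)
reach(i,c)
reach(i,e)
reach(i,i)
reach(i,j)
reach(j,a)
reach(j,c)
reach(j,e)
reach(j,i)
reach(j,j)

round 1: derive reach(a,c) via R0 from blue(a,c)
round 1: derive reach(a,j) via R0 from blue(a,j)
round 1: derive reach(c,c) via R0 from blue(c,c)
round 1: derive reach(d,a) via R0 from blue(d,a)
round 1: derive reach(d,c) via R0 from blue(d,c)
round 1: derive reach(e,a) via R0 from blue(e,a)
round 1: derive reach(e,i) via R0 from blue(e,i)
round 1: derive reach(h,j) via R0 from blue(h,j)
round 1: derive reach(i,a) via R0 from blue(i,a)
round 1: derive reach(i,e) via R0 from blue(i,e)
round 1: derive reach(i,j) via R0 from blue(i,j)
round 1: derive reach(j,c) via R0 from blue(j,c)
round 1: derive reach(j,i) via R0 from blue(j,i)
round 2: derive reach(a,i) via R1 from reach(a,j), blue(j,i)
round 2: derive reach(d,j) via R1 from reach(d,a), blue(a,j)
round 2: derive reach(e,c) via R1 from reach(e,a), blue(a,c)
round 2: derive reach(e,e) via R1 from reach(e,i), blue(i,e)
round 2: derive reach(e,j) via R1 from reach(e,a), blue(a,j)
round 2: derive reach(h,c) via R1 from reach(h,j), blue(j,c)
round 2: derive reach(h,i) via R1 from reach(h,j), blue(j,i)
round 2: derive reach(i,c) via R1 from reach(i,a), blue(a,c)
round 2: derive reach(i,i) via R1 from reach(i,e), blue(e,i)
round 2: derive reach(j,a) via R1 from reach(j,i), blue(i,a)
round 2: derive reach(j,e) via R1 from reach(j,i), blue(i,e)
round 2: derive reach(j,j) via R1 from reach(j,i), blue(i,j)
round 3: derive reach(a,a) via R1 from reach(a,i), blue(i,a)
round 3: derive reach(a,e) via R1 from reach(a,i), blue(i,e)
round 3: derive reach(d,i) via R1 from reach(d,j), blue(j,i)
round 3: derive reach(h,a) via R1 from reach(h,i), blue(i,a)
round 3: derive reach(h,e) via R1 from reach(h,i), blue(i,e)
round 4: derive reach(d,e) via R1 from reach(d,i), blue(i,e)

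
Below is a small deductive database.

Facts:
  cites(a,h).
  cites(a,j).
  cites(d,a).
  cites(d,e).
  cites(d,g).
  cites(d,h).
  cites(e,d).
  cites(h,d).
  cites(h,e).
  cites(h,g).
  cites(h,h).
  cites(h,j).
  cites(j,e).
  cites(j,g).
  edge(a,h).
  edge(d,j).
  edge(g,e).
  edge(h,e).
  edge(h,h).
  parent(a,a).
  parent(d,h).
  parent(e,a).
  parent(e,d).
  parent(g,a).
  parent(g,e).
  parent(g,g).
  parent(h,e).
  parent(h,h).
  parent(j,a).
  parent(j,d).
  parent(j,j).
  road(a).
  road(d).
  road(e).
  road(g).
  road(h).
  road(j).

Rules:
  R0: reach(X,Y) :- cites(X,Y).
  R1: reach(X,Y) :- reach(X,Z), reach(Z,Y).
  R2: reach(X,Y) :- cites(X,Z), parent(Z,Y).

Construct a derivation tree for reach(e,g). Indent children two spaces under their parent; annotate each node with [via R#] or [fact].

round 1: derive reach(a,h) via R0 from cites(a,h)
round 1: derive reach(a,j) via R0 from cites(a,j)
round 1: derive reach(d,a) via R0 from cites(d,a)
round 1: derive reach(d,e) via R0 from cites(d,e)
round 1: derive reach(d,g) via R0 from cites(d,g)
round 1: derive reach(d,h) via R0 from cites(d,h)
round 1: derive reach(e,d) via R0 from cites(e,d)
round 1: derive reach(h,d) via R0 from cites(h,d)
round 1: derive reach(h,e) via R0 from cites(h,e)
round 1: derive reach(h,g) via R0 from cites(h,g)
round 1: derive reach(h,h) via R0 from cites(h,h)
round 1: derive reach(h,j) via R0 from cites(h,j)
round 1: derive reach(j,e) via R0 from cites(j,e)
round 1: derive reach(j,g) via R0 from cites(j,g)
round 1: derive reach(a,a) via R2 from cites(a,j), parent(j,a)
round 1: derive reach(a,d) via R2 from cites(a,j), parent(j,d)
round 1: derive reach(a,e) via R2 from cites(a,h), parent(h,e)
round 1: derive reach(d,d) via R2 from cites(d,e), parent(e,d)
round 1: derive reach(e,h) via R2 from cites(e,d), parent(d,h)
round 1: derive reach(h,a) via R2 from cites(h,e), parent(e,a)
round 1: derive reach(j,a) via R2 from cites(j,e), parent(e,a)
round 1: derive reach(j,d) via R2 from cites(j,e), parent(e,d)
round 2: derive reach(a,g) via R1 from reach(a,d), reach(d,g)
round 2: derive reach(d,j) via R1 from reach(d,a), reach(a,j)
round 2: derive reach(e,a) via R1 from reach(e,d), reach(d,a)
round 2: derive reach(e,e) via R1 from reach(e,d), reach(d,e)
round 2: derive reach(e,g) via R1 from reach(e,d), reach(d,g)
round 2: derive reach(e,j) via R1 from reach(e,h), reach(h,j)
round 2: derive reach(j,h) via R1 from reach(j,a), reach(a,h)
round 2: derive reach(j,j) via R1 from reach(j,a), reach(a,j)

reach(e,g)  [via R1]
  reach(e,d)  [via R0]
    cites(e,d)  [fact]
  reach(d,g)  [via R0]
    cites(d,g)  [fact]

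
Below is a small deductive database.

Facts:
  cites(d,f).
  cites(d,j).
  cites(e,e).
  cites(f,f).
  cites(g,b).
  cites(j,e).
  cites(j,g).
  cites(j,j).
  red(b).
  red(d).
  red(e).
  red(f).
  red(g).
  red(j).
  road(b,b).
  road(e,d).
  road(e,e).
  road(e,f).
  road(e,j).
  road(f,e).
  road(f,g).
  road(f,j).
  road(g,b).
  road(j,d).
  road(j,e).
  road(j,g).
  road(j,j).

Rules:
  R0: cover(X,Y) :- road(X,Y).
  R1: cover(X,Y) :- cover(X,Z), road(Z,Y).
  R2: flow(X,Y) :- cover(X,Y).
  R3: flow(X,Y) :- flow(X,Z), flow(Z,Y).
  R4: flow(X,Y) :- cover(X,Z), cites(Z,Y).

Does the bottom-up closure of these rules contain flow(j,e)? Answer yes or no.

round 1: derive cover(b,b) via R0 from road(b,b)
round 1: derive cover(e,d) via R0 from road(e,d)
round 1: derive cover(e,e) via R0 from road(e,e)
round 1: derive cover(e,f) via R0 from road(e,f)
round 1: derive cover(e,j) via R0 from road(e,j)
round 1: derive cover(f,e) via R0 from road(f,e)
round 1: derive cover(f,g) via R0 from road(f,g)
round 1: derive cover(f,j) via R0 from road(f,j)
round 1: derive cover(g,b) via R0 from road(g,b)
round 1: derive cover(j,d) via R0 from road(j,d)
round 1: derive cover(j,e) via R0 from road(j,e)
round 1: derive cover(j,g) via R0 from road(j,g)
round 1: derive cover(j,j) via R0 from road(j,j)
round 2: derive cover(e,g) via R1 from cover(e,f), road(f,g)
round 2: derive cover(f,b) via R1 from cover(f,g), road(g,b)
round 2: derive cover(f,d) via R1 from cover(f,e), road(e,d)
round 2: derive cover(f,f) via R1 from cover(f,e), road(e,f)
round 2: derive cover(j,b) via R1 from cover(j,g), road(g,b)
round 2: derive cover(j,f) via R1 from cover(j,e), road(e,f)
round 2: derive flow(b,b) via R2 from cover(b,b)
round 2: derive flow(e,d) via R2 from cover(e,d)
round 2: derive flow(e,e) via R2 from cover(e,e)
round 2: derive flow(e,f) via R2 from cover(e,f)
round 2: derive flow(e,j) via R2 from cover(e,j)
round 2: derive flow(f,e) via R2 from cover(f,e)
round 2: derive flow(f,g) via R2 from cover(f,g)
round 2: derive flow(f,j) via R2 from cover(f,j)
round 2: derive flow(g,b) via R2 from cover(g,b)
round 2: derive flow(j,d) via R2 from cover(j,d)
round 2: derive flow(j,e) via R2 from cover(j,e)
round 2: derive flow(j,g) via R2 from cover(j,g)
round 2: derive flow(j,j) via R2 from cover(j,j)
round 2: derive flow(e,g) via R4 from cover(e,j), cites(j,g)
round 2: derive flow(f,b) via R4 from cover(f,g), cites(g,b)
round 2: derive flow(j,b) via R4 from cover(j,g), cites(g,b)
round 2: derive flow(j,f) via R4 from cover(j,d), cites(d,f)
round 3: derive cover(e,b) via R1 from cover(e,g), road(g,b)
round 3: derive flow(f,d) via R2 from cover(f,d)
round 3: derive flow(f,f) via R2 from cover(f,f)
round 3: derive flow(e,b) via R3 from flow(e,f), flow(f,b)

yes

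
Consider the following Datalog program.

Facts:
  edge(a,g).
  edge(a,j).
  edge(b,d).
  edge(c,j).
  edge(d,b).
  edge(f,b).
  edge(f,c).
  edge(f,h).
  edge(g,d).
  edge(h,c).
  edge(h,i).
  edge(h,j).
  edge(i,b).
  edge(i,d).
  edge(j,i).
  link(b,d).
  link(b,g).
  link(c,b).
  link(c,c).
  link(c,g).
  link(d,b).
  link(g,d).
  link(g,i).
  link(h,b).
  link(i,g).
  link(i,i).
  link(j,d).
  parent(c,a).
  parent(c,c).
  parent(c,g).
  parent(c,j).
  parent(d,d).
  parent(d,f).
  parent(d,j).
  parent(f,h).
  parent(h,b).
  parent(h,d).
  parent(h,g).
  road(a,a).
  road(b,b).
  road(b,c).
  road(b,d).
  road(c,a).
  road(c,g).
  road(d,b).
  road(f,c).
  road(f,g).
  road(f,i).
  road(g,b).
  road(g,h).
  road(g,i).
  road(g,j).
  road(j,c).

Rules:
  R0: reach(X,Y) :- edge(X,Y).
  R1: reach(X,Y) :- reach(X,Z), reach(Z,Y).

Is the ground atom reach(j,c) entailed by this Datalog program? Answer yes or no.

round 1: derive reach(a,g) via R0 from edge(a,g)
round 1: derive reach(a,j) via R0 from edge(a,j)
round 1: derive reach(b,d) via R0 from edge(b,d)
round 1: derive reach(c,j) via R0 from edge(c,j)
round 1: derive reach(d,b) via R0 from edge(d,b)
round 1: derive reach(f,b) via R0 from edge(f,b)
round 1: derive reach(f,c) via R0 from edge(f,c)
round 1: derive reach(f,h) via R0 from edge(f,h)
round 1: derive reach(g,d) via R0 from edge(g,d)
round 1: derive reach(h,c) via R0 from edge(h,c)
round 1: derive reach(h,i) via R0 from edge(h,i)
round 1: derive reach(h,j) via R0 from edge(h,j)
round 1: derive reach(i,b) via R0 from edge(i,b)
round 1: derive reach(i,d) via R0 from edge(i,d)
round 1: derive reach(j,i) via R0 from edge(j,i)
round 2: derive reach(a,d) via R1 from reach(a,g), reach(g,d)
round 2: derive reach(a,i) via R1 from reach(a,j), reach(j,i)
round 2: derive reach(b,b) via R1 from reach(b,d), reach(d,b)
round 2: derive reach(c,i) via R1 from reach(c,j), reach(j,i)
round 2: derive reach(d,d) via R1 from reach(d,b), reach(b,d)
round 2: derive reach(f,d) via R1 from reach(f,b), reach(b,d)
round 2: derive reach(f,i) via R1 from reach(f,h), reach(h,i)
round 2: derive reach(f,j) via R1 from reach(f,c), reach(c,j)
round 2: derive reach(g,b) via R1 from reach(g,d), reach(d,b)
round 2: derive reach(h,b) via R1 from reach(h,i), reach(i,b)
round 2: derive reach(h,d) via R1 from reach(h,i), reach(i,d)
round 2: derive reach(j,b) via R1 from reach(j,i), reach(i,b)
round 2: derive reach(j,d) via R1 from reach(j,i), reach(i,d)
round 3: derive reach(a,b) via R1 from reach(a,d), reach(d,b)
round 3: derive reach(c,b) via R1 from reach(c,i), reach(i,b)
round 3: derive reach(c,d) via R1 from reach(c,i), reach(i,d)

no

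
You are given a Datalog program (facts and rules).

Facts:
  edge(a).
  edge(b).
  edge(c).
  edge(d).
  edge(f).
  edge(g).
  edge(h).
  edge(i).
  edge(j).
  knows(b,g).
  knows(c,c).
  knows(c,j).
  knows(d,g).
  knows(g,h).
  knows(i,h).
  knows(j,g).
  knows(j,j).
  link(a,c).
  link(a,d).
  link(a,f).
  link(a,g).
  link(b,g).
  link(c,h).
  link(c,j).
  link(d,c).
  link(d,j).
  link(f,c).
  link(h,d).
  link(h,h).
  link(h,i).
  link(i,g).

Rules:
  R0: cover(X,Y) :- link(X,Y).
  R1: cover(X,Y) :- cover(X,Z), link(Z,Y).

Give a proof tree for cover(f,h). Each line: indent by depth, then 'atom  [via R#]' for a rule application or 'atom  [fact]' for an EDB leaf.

cover(f,h)  [via R1]
  cover(f,c)  [via R0]
    link(f,c)  [fact]
  link(c,h)  [fact]

round 1: derive cover(a,c) via R0 from link(a,c)
round 1: derive cover(a,d) via R0 from link(a,d)
round 1: derive cover(a,f) via R0 from link(a,f)
round 1: derive cover(a,g) via R0 from link(a,g)
round 1: derive cover(b,g) via R0 from link(b,g)
round 1: derive cover(c,h) via R0 from link(c,h)
round 1: derive cover(c,j) via R0 from link(c,j)
round 1: derive cover(d,c) via R0 from link(d,c)
round 1: derive cover(d,j) via R0 from link(d,j)
round 1: derive cover(f,c) via R0 from link(f,c)
round 1: derive cover(h,d) via R0 from link(h,d)
round 1: derive cover(h,h) via R0 from link(h,h)
round 1: derive cover(h,i) via R0 from link(h,i)
round 1: derive cover(i,g) via R0 from link(i,g)
round 2: derive cover(a,h) via R1 from cover(a,c), link(c,h)
round 2: derive cover(a,j) via R1 from cover(a,c), link(c,j)
round 2: derive cover(c,d) via R1 from cover(c,h), link(h,d)
round 2: derive cover(c,i) via R1 from cover(c,h), link(h,i)
round 2: derive cover(d,h) via R1 from cover(d,c), link(c,h)
round 2: derive cover(f,h) via R1 from cover(f,c), link(c,h)
round 2: derive cover(f,j) via R1 from cover(f,c), link(c,j)
round 2: derive cover(h,c) via R1 from cover(h,d), link(d,c)
round 2: derive cover(h,g) via R1 from cover(h,i), link(i,g)
round 2: derive cover(h,j) via R1 from cover(h,d), link(d,j)
round 3: derive cover(a,i) via R1 from cover(a,h), link(h,i)
round 3: derive cover(c,c) via R1 from cover(c,d), link(d,c)
round 3: derive cover(c,g) via R1 from cover(c,i), link(i,g)
round 3: derive cover(d,d) via R1 from cover(d,h), link(h,d)
round 3: derive cover(d,i) via R1 from cover(d,h), link(h,i)
round 3: derive cover(f,d) via R1 from cover(f,h), link(h,d)
round 3: derive cover(f,i) via R1 from cover(f,h), link(h,i)
round 4: derive cover(d,g) via R1 from cover(d,i), link(i,g)
round 4: derive cover(f,g) via R1 from cover(f,i), link(i,g)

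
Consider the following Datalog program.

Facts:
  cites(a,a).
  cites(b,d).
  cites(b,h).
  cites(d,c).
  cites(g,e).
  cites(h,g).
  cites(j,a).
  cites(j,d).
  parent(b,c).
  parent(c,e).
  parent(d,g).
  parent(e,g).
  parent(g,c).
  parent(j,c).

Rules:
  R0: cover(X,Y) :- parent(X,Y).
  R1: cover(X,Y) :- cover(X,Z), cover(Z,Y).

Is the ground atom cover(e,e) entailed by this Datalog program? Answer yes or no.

round 1: derive cover(b,c) via R0 from parent(b,c)
round 1: derive cover(c,e) via R0 from parent(c,e)
round 1: derive cover(d,g) via R0 from parent(d,g)
round 1: derive cover(e,g) via R0 from parent(e,g)
round 1: derive cover(g,c) via R0 from parent(g,c)
round 1: derive cover(j,c) via R0 from parent(j,c)
round 2: derive cover(b,e) via R1 from cover(b,c), cover(c,e)
round 2: derive cover(c,g) via R1 from cover(c,e), cover(e,g)
round 2: derive cover(d,c) via R1 from cover(d,g), cover(g,c)
round 2: derive cover(e,c) via R1 from cover(e,g), cover(g,c)
round 2: derive cover(g,e) via R1 from cover(g,c), cover(c,e)
round 2: derive cover(j,e) via R1 from cover(j,c), cover(c,e)
round 3: derive cover(b,g) via R1 from cover(b,c), cover(c,g)
round 3: derive cover(c,c) via R1 from cover(c,e), cover(e,c)
round 3: derive cover(d,e) via R1 from cover(d,c), cover(c,e)
round 3: derive cover(e,e) via R1 from cover(e,c), cover(c,e)
round 3: derive cover(g,g) via R1 from cover(g,c), cover(c,g)
round 3: derive cover(j,g) via R1 from cover(j,c), cover(c,g)

yes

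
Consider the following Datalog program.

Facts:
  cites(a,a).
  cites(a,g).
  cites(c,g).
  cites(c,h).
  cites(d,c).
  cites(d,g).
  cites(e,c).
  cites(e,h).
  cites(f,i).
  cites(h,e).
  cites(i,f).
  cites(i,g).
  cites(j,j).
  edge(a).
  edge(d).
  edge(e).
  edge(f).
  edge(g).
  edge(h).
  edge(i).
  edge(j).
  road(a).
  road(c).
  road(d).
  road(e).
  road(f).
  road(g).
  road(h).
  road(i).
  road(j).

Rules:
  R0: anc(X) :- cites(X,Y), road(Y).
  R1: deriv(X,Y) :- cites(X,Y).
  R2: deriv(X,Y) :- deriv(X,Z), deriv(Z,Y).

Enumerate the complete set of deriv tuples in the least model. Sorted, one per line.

deriv(a,a)
deriv(a,g)
deriv(c,c)
deriv(c,e)
deriv(c,g)
deriv(c,h)
deriv(d,c)
deriv(d,e)
deriv(d,g)
deriv(d,h)
deriv(e,c)
deriv(e,e)
deriv(e,g)
deriv(e,h)
deriv(f,f)
deriv(f,g)
deriv(f,i)
deriv(h,c)
deriv(h,e)
deriv(h,g)
deriv(h,h)
deriv(i,f)
deriv(i,g)
deriv(i,i)
deriv(j,j)

round 1: derive deriv(a,a) via R1 from cites(a,a)
round 1: derive deriv(a,g) via R1 from cites(a,g)
round 1: derive deriv(c,g) via R1 from cites(c,g)
round 1: derive deriv(c,h) via R1 from cites(c,h)
round 1: derive deriv(d,c) via R1 from cites(d,c)
round 1: derive deriv(d,g) via R1 from cites(d,g)
round 1: derive deriv(e,c) via R1 from cites(e,c)
round 1: derive deriv(e,h) via R1 from cites(e,h)
round 1: derive deriv(f,i) via R1 from cites(f,i)
round 1: derive deriv(h,e) via R1 from cites(h,e)
round 1: derive deriv(i,f) via R1 from cites(i,f)
round 1: derive deriv(i,g) via R1 from cites(i,g)
round 1: derive deriv(j,j) via R1 from cites(j,j)
round 2: derive deriv(c,e) via R2 from deriv(c,h), deriv(h,e)
round 2: derive deriv(d,h) via R2 from deriv(d,c), deriv(c,h)
round 2: derive deriv(e,e) via R2 from deriv(e,h), deriv(h,e)
round 2: derive deriv(e,g) via R2 from deriv(e,c), deriv(c,g)
round 2: derive deriv(f,f) via R2 from deriv(f,i), deriv(i,f)
round 2: derive deriv(f,g) via R2 from deriv(f,i), deriv(i,g)
round 2: derive deriv(h,c) via R2 from deriv(h,e), deriv(e,c)
round 2: derive deriv(h,h) via R2 from deriv(h,e), deriv(e,h)
round 2: derive deriv(i,i) via R2 from deriv(i,f), deriv(f,i)
round 3: derive deriv(c,c) via R2 from deriv(c,e), deriv(e,c)
round 3: derive deriv(d,e) via R2 from deriv(d,c), deriv(c,e)
round 3: derive deriv(h,g) via R2 from deriv(h,c), deriv(c,g)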